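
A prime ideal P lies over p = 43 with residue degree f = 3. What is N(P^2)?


N(P^a) = p^(a*f)
= 43^(2*3)
= 43^6
= 6321363049

6321363049


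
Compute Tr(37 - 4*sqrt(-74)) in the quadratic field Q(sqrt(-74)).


Tr(a + b*sqrt(d)) = (a + b*sqrt(d)) + (a - b*sqrt(d)) = 2a
= 2 * (37)
= 74

74


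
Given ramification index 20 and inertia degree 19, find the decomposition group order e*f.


|D_P| = e * f
= 20 * 19
= 380

380


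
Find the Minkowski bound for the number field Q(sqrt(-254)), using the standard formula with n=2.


d = -254, d mod 4 = 2, so disc(K) = 4d = -1016; |disc(K)| = 1016
Imaginary quadratic field, so n = 2, s = r2 = 1, r1 = 0
M = (n!/n^n) * (4/pi)^s * sqrt(|disc(K)|) = (2!/2^2) * (4/pi)^1 * sqrt(1016)
= 0.5 * 1.273240 * 31.874755
= 20.2921

20.2921


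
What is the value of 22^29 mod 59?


p = 59 is prime and the exponent is (p-1)/2 = 29, so by Euler's criterion 22^29 = (22/59) = +1 or -1 mod 59.
Compute by square-and-multiply:
  29 = 16 + 8 + 4 + 1 (binary 11101)
  Repeated squaring mod 59: 22^1 = 22, 22^2 = 12, 22^4 = 26, 22^8 = 27, 22^16 = 21
  22^29 = 22^16 * 22^8 * 22^4 * 22^1 = 21 * 27 * 26 * 22 mod 59
    21 * 27 = 567 = 36 mod 59
    36 * 26 = 936 = 51 mod 59
    51 * 22 = 1122 = 1 mod 59
  22^29 = 1 mod 59
Result 1: 22 is a quadratic residue mod 59.
22^29 mod 59 = 1

1


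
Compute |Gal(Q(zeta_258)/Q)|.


|Gal(Q(zeta_258)/Q)| = phi(258)
= 84

84


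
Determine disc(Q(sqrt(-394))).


For K = Q(sqrt(d)) with d squarefree: disc(K) = d if d = 1 mod 4, and disc(K) = 4d if d = 2 or 3 mod 4.
Here d = -394, and d mod 4 = 2.
d = 2 mod 4, not 1 (O_K = Z[sqrt(d)]), so disc(K) = 4d = 4 * (-394) = -1576

-1576


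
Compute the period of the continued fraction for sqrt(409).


Run the CF algorithm for sqrt(409).
a_0 = floor(sqrt(409)) = 20; set m_0=0, q_0=1.
Recurrence: m' = q*a - m,  q' = (d - m'^2)/q,  a' = floor((a_0 + m')/q').
  step 1: m=20, q=9, a=4
  step 2: m=16, q=17, a=2
  step 3: m=18, q=5, a=7
  step 4: m=17, q=24, a=1
  step 5: m=7, q=15, a=1
  step 6: m=8, q=23, a=1
  step 7: m=15, q=8, a=4
  step 8: m=17, q=15, a=2
  step 9: m=13, q=16, a=2
  step 10: m=19, q=3, a=13
  step 11: m=20, q=3, a=13
  step 12: m=19, q=16, a=2
  step 13: m=13, q=15, a=2
  step 14: m=17, q=8, a=4
  step 15: m=15, q=23, a=1
  step 16: m=8, q=15, a=1
  step 17: m=7, q=24, a=1
  step 18: m=17, q=5, a=7
  step 19: m=18, q=17, a=2
  step 20: m=16, q=9, a=4
  step 21: m=20, q=1, a=40
a_21 = 2*a_0 = 40, so the period closes here.
sqrt(409) = [20; 4, 2, 7, 1, 1, 1, 4, 2, 2, 13, 13, 2, 2, 4, 1, 1, 1, 7, 2, 4, 40]
Period length = 21

21


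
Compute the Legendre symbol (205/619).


p = 619 is prime, so compute (205/619) with the reciprocity algorithm (Jacobi-symbol steps: pull out 2s via (2/n), flip via reciprocity, reduce):
  reciprocity: (205/619) -> +(619/205)
  reduce: (4/205)
  pull out 2: (2/205) = -1  (since 205 mod 8 = 5)
  pull out 2: (2/205) = -1  (since 205 mod 8 = 5)
  (1/205) = 1
Product of signs = 1
(205/619) = 1

1


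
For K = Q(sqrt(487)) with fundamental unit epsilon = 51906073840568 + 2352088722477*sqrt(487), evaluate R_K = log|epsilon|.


epsilon = 51906073840568 + 2352088722477*sqrt(487)
= 1.0381e+14
R = ln(1.0381e+14)
= 32.2736

32.2736


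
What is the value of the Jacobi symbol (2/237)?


Compute (2/237) via quadratic reciprocity:
  pull out 2: (2/237) = -1  (since 237 mod 8 = 5)
  (1/237) = 1
Product of signs = -1

-1


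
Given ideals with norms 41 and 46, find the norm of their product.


N(IJ) = N(I) * N(J)
= 41 * 46
= 1886

1886


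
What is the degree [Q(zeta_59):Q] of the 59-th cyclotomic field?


The degree equals Euler's totient phi(59).
59 = 59
phi(59) = 58

58


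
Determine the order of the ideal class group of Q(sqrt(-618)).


K = Q(sqrt(-618)). d mod 4 = 2, so D = disc(K) = 4d = -2472
h(K) equals the number of primitive reduced positive-definite forms (a, b, c) = a*x^2 + b*x*y + c*y^2 with b^2 - 4ac = D,
where reduced means |b| <= a <= c, with b >= 0 whenever |b| = a or a = c, and primitive means gcd(a, b, c) = 1.
Reduced forces 3a^2 <= |D| = 2472, so 1 <= a <= 28; b must have the parity of D, and c = (b^2 - D)/(4a) must be an integer >= a.
Enumerate a = 1..28, b in [-a, a]:
  a=1: (1, 0, 618)  [1]
  a=2: (2, 0, 309)  [1]
  a=3: (3, 0, 206)  [1]
  a=4..5: none
  a=6: (6, 0, 103)  [1]
  a=7..10: none
  a=11: (11, -6, 57), (11, 6, 57)  [2]
  a=12..18: none
  a=19: (19, -6, 33), (19, 6, 33)  [2]
  a=20..21: none
  a=22: (22, -16, 31), (22, 16, 31)  [2]
  a=23: (23, -14, 29), (23, 14, 29)  [2]
  a=24..28: none
Total reduced forms: 1 + 1 + 1 + 1 + 2 + 2 + 2 + 2 = 12
h = 12

12


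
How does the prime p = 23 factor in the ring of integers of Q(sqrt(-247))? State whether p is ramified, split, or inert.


K = Q(sqrt(-247)). Since d mod 4 = 1, disc(K) = -247.
Check p | disc: -247 mod 23 = 6.
p does not divide disc. Compute Legendre symbol (d/p):
6^((23-1)/2) mod 23 = 1
(d/p) = 1, so p splits: (p) = P*P' with e=1, f=1, g=2.
Therefore p is split.

split


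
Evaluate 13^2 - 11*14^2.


x^2 - d*y^2
= 13^2 - 11*14^2
= 169 - 2156
= -1987

-1987


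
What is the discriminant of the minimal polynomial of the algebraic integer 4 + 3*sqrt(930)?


The element 4 + 3*sqrt(930) has minimal polynomial:
x^2 - 8*x - 8354
Discriminant = (-8)^2 - 4*(-8354)
= 64 + 33416
= 33480

33480


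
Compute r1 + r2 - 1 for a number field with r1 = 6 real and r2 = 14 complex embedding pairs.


By Dirichlet's unit theorem:
rank = r1 + r2 - 1
= 6 + 14 - 1
= 19

19


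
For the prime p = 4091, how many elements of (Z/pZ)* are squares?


For prime p, the number of non-zero quadratic residues is (p-1)/2.
= (4091-1)/2
= 2045

2045


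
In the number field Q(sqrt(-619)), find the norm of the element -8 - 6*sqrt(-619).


N(a + b*sqrt(d)) = a^2 - d*b^2
= (-8)^2 - (-619)*(-6)^2
= 64 + 22284
= 22348

22348


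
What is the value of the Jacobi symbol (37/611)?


Compute (37/611) via quadratic reciprocity:
  reciprocity: (37/611) -> +(611/37)
  reduce: (19/37)
  reciprocity: (19/37) -> +(37/19)
  reduce: (18/19)
  pull out 2: (2/19) = -1  (since 19 mod 8 = 3)
  reciprocity: (9/19) -> +(19/9)
  reduce: (1/9)
  (1/9) = 1
Product of signs = -1

-1


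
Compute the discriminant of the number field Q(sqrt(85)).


For K = Q(sqrt(d)) with d squarefree: disc(K) = d if d = 1 mod 4, and disc(K) = 4d if d = 2 or 3 mod 4.
Here d = 85, and d mod 4 = 1.
d = 1 mod 4 (O_K = Z[(1+sqrt(d))/2]), so disc(K) = d = 85

85


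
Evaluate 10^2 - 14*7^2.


x^2 - d*y^2
= 10^2 - 14*7^2
= 100 - 686
= -586

-586


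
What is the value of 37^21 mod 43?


p = 43 is prime and the exponent is (p-1)/2 = 21, so by Euler's criterion 37^21 = (37/43) = +1 or -1 mod 43.
Compute by square-and-multiply:
  21 = 16 + 4 + 1 (binary 10101)
  Repeated squaring mod 43: 37^1 = 37, 37^2 = 36, 37^4 = 6, 37^8 = 36, 37^16 = 6
  37^21 = 37^16 * 37^4 * 37^1 = 6 * 6 * 37 mod 43
    6 * 6 = 36 = 36 mod 43
    36 * 37 = 1332 = 42 mod 43
  37^21 = 42 mod 43
Result 42 = p - 1 = -1 mod 43: 37 is a quadratic non-residue mod 43. As a residue in [0, p-1] the value is 42.
37^21 mod 43 = 42

42


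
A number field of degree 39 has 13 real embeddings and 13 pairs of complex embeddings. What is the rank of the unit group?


By Dirichlet's unit theorem:
rank = r1 + r2 - 1
= 13 + 13 - 1
= 25

25


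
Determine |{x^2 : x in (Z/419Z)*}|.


For prime p, the number of non-zero quadratic residues is (p-1)/2.
= (419-1)/2
= 209

209


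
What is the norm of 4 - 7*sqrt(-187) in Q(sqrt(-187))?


N(a + b*sqrt(d)) = a^2 - d*b^2
= (4)^2 - (-187)*(-7)^2
= 16 + 9163
= 9179

9179


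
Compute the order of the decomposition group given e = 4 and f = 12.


|D_P| = e * f
= 4 * 12
= 48

48


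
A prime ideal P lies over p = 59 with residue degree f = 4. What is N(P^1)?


N(P^a) = p^(a*f)
= 59^(1*4)
= 59^4
= 12117361

12117361


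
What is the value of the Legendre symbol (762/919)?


p = 919 is prime, so compute (762/919) with the reciprocity algorithm (Jacobi-symbol steps: pull out 2s via (2/n), flip via reciprocity, reduce):
  pull out 2: (2/919) = +1  (since 919 mod 8 = 7)
  reciprocity: (381/919) -> +(919/381)
  reduce: (157/381)
  reciprocity: (157/381) -> +(381/157)
  reduce: (67/157)
  reciprocity: (67/157) -> +(157/67)
  reduce: (23/67)
  reciprocity: (23/67) -> -(67/23)
  reduce: (21/23)
  reciprocity: (21/23) -> +(23/21)
  reduce: (2/21)
  pull out 2: (2/21) = -1  (since 21 mod 8 = 5)
  (1/21) = 1
Product of signs = 1
(762/919) = 1

1


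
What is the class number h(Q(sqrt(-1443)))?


K = Q(sqrt(-1443)). d mod 4 = 1, so D = disc(K) = d = -1443
h(K) equals the number of primitive reduced positive-definite forms (a, b, c) = a*x^2 + b*x*y + c*y^2 with b^2 - 4ac = D,
where reduced means |b| <= a <= c, with b >= 0 whenever |b| = a or a = c, and primitive means gcd(a, b, c) = 1.
Reduced forces 3a^2 <= |D| = 1443, so 1 <= a <= 21; b must have the parity of D, and c = (b^2 - D)/(4a) must be an integer >= a.
Enumerate a = 1..21, b in [-a, a]:
  a=1: (1, 1, 361)  [1]
  a=2: none
  a=3: (3, 3, 121)  [1]
  a=4..10: none
  a=11: (11, -3, 33), (11, 3, 33)  [2]
  a=12: none
  a=13: (13, 13, 31)  [1]
  a=14..16: none
  a=17: (17, -11, 23), (17, 11, 23)  [2]
  a=18: none
  a=19: (19, 1, 19)  [1]
  a=20..21: none
Total reduced forms: 1 + 1 + 2 + 1 + 2 + 1 = 8
h = 8

8


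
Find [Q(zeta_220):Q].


The degree equals Euler's totient phi(220).
220 = 2^2 * 5 * 11
phi(220) = 80

80


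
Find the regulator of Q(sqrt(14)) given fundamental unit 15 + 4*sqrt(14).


epsilon = 15 + 4*sqrt(14)
= 29.9666
R = ln(29.9666)
= 3.4001

3.4001


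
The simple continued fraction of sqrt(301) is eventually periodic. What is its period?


Run the CF algorithm for sqrt(301).
a_0 = floor(sqrt(301)) = 17; set m_0=0, q_0=1.
Recurrence: m' = q*a - m,  q' = (d - m'^2)/q,  a' = floor((a_0 + m')/q').
  step 1: m=17, q=12, a=2
  step 2: m=7, q=21, a=1
  step 3: m=14, q=5, a=6
  step 4: m=16, q=9, a=3
  step 5: m=11, q=20, a=1
  step 6: m=9, q=11, a=2
  step 7: m=13, q=12, a=2
  step 8: m=11, q=15, a=1
  step 9: m=4, q=19, a=1
  step 10: m=15, q=4, a=8
  step 11: m=17, q=3, a=11
  step 12: m=16, q=15, a=2
  step 13: m=14, q=7, a=4
  step 14: m=14, q=15, a=2
  step 15: m=16, q=3, a=11
  step 16: m=17, q=4, a=8
  step 17: m=15, q=19, a=1
  step 18: m=4, q=15, a=1
  step 19: m=11, q=12, a=2
  step 20: m=13, q=11, a=2
  step 21: m=9, q=20, a=1
  step 22: m=11, q=9, a=3
  step 23: m=16, q=5, a=6
  step 24: m=14, q=21, a=1
  step 25: m=7, q=12, a=2
  step 26: m=17, q=1, a=34
a_26 = 2*a_0 = 34, so the period closes here.
sqrt(301) = [17; 2, 1, 6, 3, 1, 2, 2, 1, 1, 8, 11, 2, 4, 2, 11, 8, 1, 1, 2, 2, 1, 3, 6, 1, 2, 34]
Period length = 26

26


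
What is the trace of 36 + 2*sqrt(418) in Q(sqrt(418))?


Tr(a + b*sqrt(d)) = (a + b*sqrt(d)) + (a - b*sqrt(d)) = 2a
= 2 * (36)
= 72

72


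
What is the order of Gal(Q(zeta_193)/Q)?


|Gal(Q(zeta_193)/Q)| = phi(193)
= 192

192


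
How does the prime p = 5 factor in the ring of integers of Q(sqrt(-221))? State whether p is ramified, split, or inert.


K = Q(sqrt(-221)). Since d mod 4 = 3, disc(K) = -884.
Check p | disc: -884 mod 5 = 1.
p does not divide disc. Compute Legendre symbol (d/p):
4^((5-1)/2) mod 5 = 1
(d/p) = 1, so p splits: (p) = P*P' with e=1, f=1, g=2.
Therefore p is split.

split


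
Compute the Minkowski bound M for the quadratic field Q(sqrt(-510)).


d = -510, d mod 4 = 2, so disc(K) = 4d = -2040; |disc(K)| = 2040
Imaginary quadratic field, so n = 2, s = r2 = 1, r1 = 0
M = (n!/n^n) * (4/pi)^s * sqrt(|disc(K)|) = (2!/2^2) * (4/pi)^1 * sqrt(2040)
= 0.5 * 1.273240 * 45.166359
= 28.7538

28.7538


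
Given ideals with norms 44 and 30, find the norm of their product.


N(IJ) = N(I) * N(J)
= 44 * 30
= 1320

1320


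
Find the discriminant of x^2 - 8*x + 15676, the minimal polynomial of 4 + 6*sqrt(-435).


The element 4 + 6*sqrt(-435) has minimal polynomial:
x^2 - 8*x + 15676
Discriminant = (-8)^2 - 4*(15676)
= 64 - 62704
= -62640

-62640


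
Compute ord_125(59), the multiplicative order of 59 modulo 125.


We want ord_125(59), the smallest k >= 1 with 59^k = 1 mod 125.
n = 125 = 5^3, phi(125) = 100; the order divides phi(n).
Divisors of 100: 1, 2, 4, 5, 10, 20, 25, 50, 100
Repeated squaring mod 125: 59^1 = 59, 59^2 = 106, 59^4 = 111, 59^8 = 71, 59^16 = 41, 59^32 = 56, 59^64 = 11
Test divisors in increasing order:
  k=1: 59^1 = 59 mod 125
  k=2: 59^2 = 106 mod 125
  k=4: 59^4 = 111 mod 125
  k=5: 59^5 = 111 * 59 = 49 mod 125
  k=10: 59^10 = 71 * 106 = 26 mod 125
  k=20: 59^20 = 41 * 111 = 51 mod 125
  k=25: 59^25 = 41 * 71 * 59 = 124 mod 125
  k=50: 59^50 = 56 * 41 * 106 = 1 mod 125  <- first divisor giving 1
Order = 50

50


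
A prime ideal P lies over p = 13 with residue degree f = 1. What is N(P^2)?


N(P^a) = p^(a*f)
= 13^(2*1)
= 13^2
= 169

169


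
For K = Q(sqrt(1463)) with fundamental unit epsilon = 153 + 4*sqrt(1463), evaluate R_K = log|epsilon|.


epsilon = 153 + 4*sqrt(1463)
= 305.9967
R = ln(305.9967)
= 5.7236

5.7236


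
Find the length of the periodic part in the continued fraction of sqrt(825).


Run the CF algorithm for sqrt(825).
a_0 = floor(sqrt(825)) = 28; set m_0=0, q_0=1.
Recurrence: m' = q*a - m,  q' = (d - m'^2)/q,  a' = floor((a_0 + m')/q').
  step 1: m=28, q=41, a=1
  step 2: m=13, q=16, a=2
  step 3: m=19, q=29, a=1
  step 4: m=10, q=25, a=1
  step 5: m=15, q=24, a=1
  step 6: m=9, q=31, a=1
  step 7: m=22, q=11, a=4
  step 8: m=22, q=31, a=1
  step 9: m=9, q=24, a=1
  step 10: m=15, q=25, a=1
  step 11: m=10, q=29, a=1
  step 12: m=19, q=16, a=2
  step 13: m=13, q=41, a=1
  step 14: m=28, q=1, a=56
a_14 = 2*a_0 = 56, so the period closes here.
sqrt(825) = [28; 1, 2, 1, 1, 1, 1, 4, 1, 1, 1, 1, 2, 1, 56]
Period length = 14

14


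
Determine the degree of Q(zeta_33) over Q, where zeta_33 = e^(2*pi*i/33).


The degree equals Euler's totient phi(33).
33 = 3 * 11
phi(33) = 20

20


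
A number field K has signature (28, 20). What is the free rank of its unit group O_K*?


By Dirichlet's unit theorem:
rank = r1 + r2 - 1
= 28 + 20 - 1
= 47

47


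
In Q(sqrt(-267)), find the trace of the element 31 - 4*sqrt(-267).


Tr(a + b*sqrt(d)) = (a + b*sqrt(d)) + (a - b*sqrt(d)) = 2a
= 2 * (31)
= 62

62


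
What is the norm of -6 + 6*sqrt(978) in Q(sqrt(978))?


N(a + b*sqrt(d)) = a^2 - d*b^2
= (-6)^2 - (978)*(6)^2
= 36 - 35208
= -35172

-35172


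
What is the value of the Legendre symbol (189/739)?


p = 739 is prime, so compute (189/739) with the reciprocity algorithm (Jacobi-symbol steps: pull out 2s via (2/n), flip via reciprocity, reduce):
  reciprocity: (189/739) -> +(739/189)
  reduce: (172/189)
  pull out 2: (2/189) = -1  (since 189 mod 8 = 5)
  pull out 2: (2/189) = -1  (since 189 mod 8 = 5)
  reciprocity: (43/189) -> +(189/43)
  reduce: (17/43)
  reciprocity: (17/43) -> +(43/17)
  reduce: (9/17)
  reciprocity: (9/17) -> +(17/9)
  reduce: (8/9)
  pull out 2: (2/9) = +1  (since 9 mod 8 = 1)
  pull out 2: (2/9) = +1  (since 9 mod 8 = 1)
  pull out 2: (2/9) = +1  (since 9 mod 8 = 1)
  (1/9) = 1
Product of signs = 1
(189/739) = 1

1


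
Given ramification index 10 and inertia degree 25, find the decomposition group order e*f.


|D_P| = e * f
= 10 * 25
= 250

250


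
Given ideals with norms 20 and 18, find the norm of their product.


N(IJ) = N(I) * N(J)
= 20 * 18
= 360

360


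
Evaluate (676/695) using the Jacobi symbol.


Compute (676/695) via quadratic reciprocity:
  pull out 2: (2/695) = +1  (since 695 mod 8 = 7)
  pull out 2: (2/695) = +1  (since 695 mod 8 = 7)
  reciprocity: (169/695) -> +(695/169)
  reduce: (19/169)
  reciprocity: (19/169) -> +(169/19)
  reduce: (17/19)
  reciprocity: (17/19) -> +(19/17)
  reduce: (2/17)
  pull out 2: (2/17) = +1  (since 17 mod 8 = 1)
  (1/17) = 1
Product of signs = 1

1


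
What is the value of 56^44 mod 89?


p = 89 is prime and the exponent is (p-1)/2 = 44, so by Euler's criterion 56^44 = (56/89) = +1 or -1 mod 89.
Compute by square-and-multiply:
  44 = 32 + 8 + 4 (binary 101100)
  Repeated squaring mod 89: 56^1 = 56, 56^2 = 21, 56^4 = 85, 56^8 = 16, 56^16 = 78, 56^32 = 32
  56^44 = 56^32 * 56^8 * 56^4 = 32 * 16 * 85 mod 89
    32 * 16 = 512 = 67 mod 89
    67 * 85 = 5695 = 88 mod 89
  56^44 = 88 mod 89
Result 88 = p - 1 = -1 mod 89: 56 is a quadratic non-residue mod 89. As a residue in [0, p-1] the value is 88.
56^44 mod 89 = 88

88


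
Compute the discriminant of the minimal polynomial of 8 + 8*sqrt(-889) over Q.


The element 8 + 8*sqrt(-889) has minimal polynomial:
x^2 - 16*x + 56960
Discriminant = (-16)^2 - 4*(56960)
= 256 - 227840
= -227584

-227584


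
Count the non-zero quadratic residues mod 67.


For prime p, the number of non-zero quadratic residues is (p-1)/2.
= (67-1)/2
= 33

33


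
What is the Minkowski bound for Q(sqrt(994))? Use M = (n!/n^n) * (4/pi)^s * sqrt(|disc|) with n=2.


d = 994, d mod 4 = 2, so disc(K) = 4d = 3976; |disc(K)| = 3976
Real quadratic field, so n = 2, s = r2 = 0, r1 = 2
M = (n!/n^n) * (4/pi)^s * sqrt(|disc(K)|) = (2!/2^2) * (4/pi)^0 * sqrt(3976)
= 0.5 * 1.000000 * 63.055531
= 31.5278

31.5278


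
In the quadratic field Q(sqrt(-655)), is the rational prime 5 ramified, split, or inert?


K = Q(sqrt(-655)). Since d mod 4 = 1, disc(K) = -655.
Check p | disc: -655 mod 5 = 0.
p divides disc, so p ramifies: (p) = P^2 with e=2, f=1, g=1.
Therefore p is ramified.

ramified


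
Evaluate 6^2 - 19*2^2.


x^2 - d*y^2
= 6^2 - 19*2^2
= 36 - 76
= -40

-40


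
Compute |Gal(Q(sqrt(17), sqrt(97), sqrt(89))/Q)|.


The 3 square roots of distinct primes are multiplicatively independent over Q,
so [K:Q] = 2^3 and Gal(K/Q) is isomorphic to (Z/2Z)^3.
|Gal| = 2^3 = 8

8


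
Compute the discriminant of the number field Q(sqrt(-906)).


For K = Q(sqrt(d)) with d squarefree: disc(K) = d if d = 1 mod 4, and disc(K) = 4d if d = 2 or 3 mod 4.
Here d = -906, and d mod 4 = 2.
d = 2 mod 4, not 1 (O_K = Z[sqrt(d)]), so disc(K) = 4d = 4 * (-906) = -3624

-3624


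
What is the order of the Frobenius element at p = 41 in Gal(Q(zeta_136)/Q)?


The Frobenius at p in Gal(Q(zeta_n)/Q) = (Z/nZ)* is the class of p, so its order is ord_136(41), the smallest k >= 1 with 41^k = 1 mod 136.
n = 136 = 2^3 * 17, phi(136) = 64; the order divides phi(n).
Divisors of 64: 1, 2, 4, 8, 16, 32, 64
Repeated squaring mod 136: 41^1 = 41, 41^2 = 49, 41^4 = 89, 41^8 = 33, 41^16 = 1, 41^32 = 1, 41^64 = 1
Test divisors in increasing order:
  k=1: 41^1 = 41 mod 136
  k=2: 41^2 = 49 mod 136
  k=4: 41^4 = 89 mod 136
  k=8: 41^8 = 33 mod 136
  k=16: 41^16 = 1 mod 136  <- first divisor giving 1
Order = 16

16


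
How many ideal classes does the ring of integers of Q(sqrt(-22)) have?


K = Q(sqrt(-22)). d mod 4 = 2, so D = disc(K) = 4d = -88
h(K) equals the number of primitive reduced positive-definite forms (a, b, c) = a*x^2 + b*x*y + c*y^2 with b^2 - 4ac = D,
where reduced means |b| <= a <= c, with b >= 0 whenever |b| = a or a = c, and primitive means gcd(a, b, c) = 1.
Reduced forces 3a^2 <= |D| = 88, so 1 <= a <= 5; b must have the parity of D, and c = (b^2 - D)/(4a) must be an integer >= a.
Enumerate a = 1..5, b in [-a, a]:
  a=1: (1, 0, 22)  [1]
  a=2: (2, 0, 11)  [1]
  a=3..5: none
Total reduced forms: 1 + 1 = 2
h = 2

2


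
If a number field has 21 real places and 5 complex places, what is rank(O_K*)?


By Dirichlet's unit theorem:
rank = r1 + r2 - 1
= 21 + 5 - 1
= 25

25


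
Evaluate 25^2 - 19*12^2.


x^2 - d*y^2
= 25^2 - 19*12^2
= 625 - 2736
= -2111

-2111


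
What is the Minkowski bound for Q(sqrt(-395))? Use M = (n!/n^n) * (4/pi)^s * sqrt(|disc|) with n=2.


d = -395, d mod 4 = 1, so disc(K) = d = -395; |disc(K)| = 395
Imaginary quadratic field, so n = 2, s = r2 = 1, r1 = 0
M = (n!/n^n) * (4/pi)^s * sqrt(|disc(K)|) = (2!/2^2) * (4/pi)^1 * sqrt(395)
= 0.5 * 1.273240 * 19.874607
= 12.6526

12.6526


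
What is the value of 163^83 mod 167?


p = 167 is prime and the exponent is (p-1)/2 = 83, so by Euler's criterion 163^83 = (163/167) = +1 or -1 mod 167.
Compute by square-and-multiply:
  83 = 64 + 16 + 2 + 1 (binary 1010011)
  Repeated squaring mod 167: 163^1 = 163, 163^2 = 16, 163^4 = 89, 163^8 = 72, 163^16 = 7, 163^32 = 49, 163^64 = 63
  163^83 = 163^64 * 163^16 * 163^2 * 163^1 = 63 * 7 * 16 * 163 mod 167
    63 * 7 = 441 = 107 mod 167
    107 * 16 = 1712 = 42 mod 167
    42 * 163 = 6846 = 166 mod 167
  163^83 = 166 mod 167
Result 166 = p - 1 = -1 mod 167: 163 is a quadratic non-residue mod 167. As a residue in [0, p-1] the value is 166.
163^83 mod 167 = 166

166


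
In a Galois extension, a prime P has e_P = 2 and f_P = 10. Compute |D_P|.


|D_P| = e * f
= 2 * 10
= 20

20


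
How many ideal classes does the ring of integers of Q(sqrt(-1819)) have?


K = Q(sqrt(-1819)). d mod 4 = 1, so D = disc(K) = d = -1819
h(K) equals the number of primitive reduced positive-definite forms (a, b, c) = a*x^2 + b*x*y + c*y^2 with b^2 - 4ac = D,
where reduced means |b| <= a <= c, with b >= 0 whenever |b| = a or a = c, and primitive means gcd(a, b, c) = 1.
Reduced forces 3a^2 <= |D| = 1819, so 1 <= a <= 24; b must have the parity of D, and c = (b^2 - D)/(4a) must be an integer >= a.
Enumerate a = 1..24, b in [-a, a]:
  a=1: (1, 1, 455)  [1]
  a=2..4: none
  a=5: (5, -1, 91), (5, 1, 91)  [2]
  a=6: none
  a=7: (7, -1, 65), (7, 1, 65)  [2]
  a=8..12: none
  a=13: (13, -1, 35), (13, 1, 35)  [2]
  a=14..16: none
  a=17: (17, 17, 31)  [1]
  a=18: none
  a=19: (19, -9, 25), (19, 9, 25)  [2]
  a=20..24: none
Total reduced forms: 1 + 2 + 2 + 2 + 1 + 2 = 10
h = 10

10


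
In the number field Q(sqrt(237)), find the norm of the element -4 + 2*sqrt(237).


N(a + b*sqrt(d)) = a^2 - d*b^2
= (-4)^2 - (237)*(2)^2
= 16 - 948
= -932

-932


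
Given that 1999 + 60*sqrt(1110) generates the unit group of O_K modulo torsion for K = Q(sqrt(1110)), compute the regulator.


epsilon = 1999 + 60*sqrt(1110)
= 3997.9997
R = ln(3997.9997)
= 8.2935

8.2935


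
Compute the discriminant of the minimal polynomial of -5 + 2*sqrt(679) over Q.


The element -5 + 2*sqrt(679) has minimal polynomial:
x^2 + 10*x - 2691
Discriminant = (10)^2 - 4*(-2691)
= 100 + 10764
= 10864

10864


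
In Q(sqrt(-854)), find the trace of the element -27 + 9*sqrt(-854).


Tr(a + b*sqrt(d)) = (a + b*sqrt(d)) + (a - b*sqrt(d)) = 2a
= 2 * (-27)
= -54

-54


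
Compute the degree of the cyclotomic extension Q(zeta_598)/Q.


The degree equals Euler's totient phi(598).
598 = 2 * 13 * 23
phi(598) = 264

264


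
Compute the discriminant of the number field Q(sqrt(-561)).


For K = Q(sqrt(d)) with d squarefree: disc(K) = d if d = 1 mod 4, and disc(K) = 4d if d = 2 or 3 mod 4.
Here d = -561, and d mod 4 = 3.
d = 3 mod 4, not 1 (O_K = Z[sqrt(d)]), so disc(K) = 4d = 4 * (-561) = -2244

-2244


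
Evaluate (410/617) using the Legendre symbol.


p = 617 is prime, so compute (410/617) with the reciprocity algorithm (Jacobi-symbol steps: pull out 2s via (2/n), flip via reciprocity, reduce):
  pull out 2: (2/617) = +1  (since 617 mod 8 = 1)
  reciprocity: (205/617) -> +(617/205)
  reduce: (2/205)
  pull out 2: (2/205) = -1  (since 205 mod 8 = 5)
  (1/205) = 1
Product of signs = -1
(410/617) = -1

-1


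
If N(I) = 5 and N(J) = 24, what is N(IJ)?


N(IJ) = N(I) * N(J)
= 5 * 24
= 120

120


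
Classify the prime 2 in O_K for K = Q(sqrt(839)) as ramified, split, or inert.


K = Q(sqrt(839)). Since d mod 4 = 3, disc(K) = 3356.
Check p | disc: 3356 mod 2 = 0.
p divides disc, so p ramifies: (p) = P^2 with e=2, f=1, g=1.
Therefore p is ramified.

ramified


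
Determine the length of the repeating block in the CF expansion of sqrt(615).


Run the CF algorithm for sqrt(615).
a_0 = floor(sqrt(615)) = 24; set m_0=0, q_0=1.
Recurrence: m' = q*a - m,  q' = (d - m'^2)/q,  a' = floor((a_0 + m')/q').
  step 1: m=24, q=39, a=1
  step 2: m=15, q=10, a=3
  step 3: m=15, q=39, a=1
  step 4: m=24, q=1, a=48
a_4 = 2*a_0 = 48, so the period closes here.
sqrt(615) = [24; 1, 3, 1, 48]
Period length = 4

4


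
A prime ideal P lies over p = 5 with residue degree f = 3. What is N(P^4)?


N(P^a) = p^(a*f)
= 5^(4*3)
= 5^12
= 244140625

244140625


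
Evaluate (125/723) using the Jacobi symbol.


Compute (125/723) via quadratic reciprocity:
  reciprocity: (125/723) -> +(723/125)
  reduce: (98/125)
  pull out 2: (2/125) = -1  (since 125 mod 8 = 5)
  reciprocity: (49/125) -> +(125/49)
  reduce: (27/49)
  reciprocity: (27/49) -> +(49/27)
  reduce: (22/27)
  pull out 2: (2/27) = -1  (since 27 mod 8 = 3)
  reciprocity: (11/27) -> -(27/11)
  reduce: (5/11)
  reciprocity: (5/11) -> +(11/5)
  reduce: (1/5)
  (1/5) = 1
Product of signs = -1

-1


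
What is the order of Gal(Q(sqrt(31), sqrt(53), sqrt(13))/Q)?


The 3 square roots of distinct primes are multiplicatively independent over Q,
so [K:Q] = 2^3 and Gal(K/Q) is isomorphic to (Z/2Z)^3.
|Gal| = 2^3 = 8

8


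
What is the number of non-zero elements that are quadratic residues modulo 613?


For prime p, the number of non-zero quadratic residues is (p-1)/2.
= (613-1)/2
= 306

306


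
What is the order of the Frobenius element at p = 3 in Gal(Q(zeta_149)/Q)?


The Frobenius at p in Gal(Q(zeta_n)/Q) = (Z/nZ)* is the class of p, so its order is ord_149(3), the smallest k >= 1 with 3^k = 1 mod 149.
n = 149 = 149, phi(149) = 148; the order divides phi(n).
Divisors of 148: 1, 2, 4, 37, 74, 148
Repeated squaring mod 149: 3^1 = 3, 3^2 = 9, 3^4 = 81, 3^8 = 5, 3^16 = 25, 3^32 = 29, 3^64 = 96, 3^128 = 127
Test divisors in increasing order:
  k=1: 3^1 = 3 mod 149
  k=2: 3^2 = 9 mod 149
  k=4: 3^4 = 81 mod 149
  k=37: 3^37 = 29 * 81 * 3 = 44 mod 149
  k=74: 3^74 = 96 * 5 * 9 = 148 mod 149
  k=148: 3^148 = 127 * 25 * 81 = 1 mod 149  <- first divisor giving 1
Order = 148

148


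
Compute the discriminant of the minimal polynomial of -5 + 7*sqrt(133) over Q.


The element -5 + 7*sqrt(133) has minimal polynomial:
x^2 + 10*x - 6492
Discriminant = (10)^2 - 4*(-6492)
= 100 + 25968
= 26068

26068


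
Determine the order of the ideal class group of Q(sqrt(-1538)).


K = Q(sqrt(-1538)). d mod 4 = 2, so D = disc(K) = 4d = -6152
h(K) equals the number of primitive reduced positive-definite forms (a, b, c) = a*x^2 + b*x*y + c*y^2 with b^2 - 4ac = D,
where reduced means |b| <= a <= c, with b >= 0 whenever |b| = a or a = c, and primitive means gcd(a, b, c) = 1.
Reduced forces 3a^2 <= |D| = 6152, so 1 <= a <= 45; b must have the parity of D, and c = (b^2 - D)/(4a) must be an integer >= a.
Enumerate a = 1..45, b in [-a, a]:
  a=1: (1, 0, 1538)  [1]
  a=2: (2, 0, 769)  [1]
  a=3: (3, -2, 513), (3, 2, 513)  [2]
  a=4..5: none
  a=6: (6, -4, 257), (6, 4, 257)  [2]
  a=7: (7, -6, 221), (7, 6, 221)  [2]
  a=8: none
  a=9: (9, -2, 171), (9, 2, 171)  [2]
  a=10..12: none
  a=13: (13, -6, 119), (13, 6, 119)  [2]
  a=14: (14, -8, 111), (14, 8, 111)  [2]
  a=15..16: none
  a=17: (17, -6, 91), (17, 6, 91)  [2]
  a=18: (18, -16, 89), (18, 16, 89)  [2]
  a=19: (19, -2, 81), (19, 2, 81)  [2]
  a=20: none
  a=21: (21, -20, 78), (21, -8, 74), (21, 8, 74), (21, 20, 78)  [4]
  a=22: none
  a=23: (23, -14, 69), (23, 14, 69)  [2]
  a=24..25: none
  a=26: (26, -20, 63), (26, 20, 63)  [2]
  a=27: (27, -2, 57), (27, 2, 57)  [2]
  a=28: none
  a=29: (29, -24, 58), (29, 24, 58)  [2]
  a=30..33: none
  a=34: (34, -28, 51), (34, 28, 51)  [2]
  a=35..36: none
  a=37: (37, -8, 42), (37, 8, 42)  [2]
  a=38: (38, -36, 49), (38, 36, 49)  [2]
  a=39: (39, -32, 46), (39, -20, 42), (39, 20, 42), (39, 32, 46)  [4]
  a=40: none
  a=41: (41, -30, 43), (41, 30, 43)  [2]
  a=42..45: none
Total reduced forms: 1 + 1 + 2 + 2 + 2 + 2 + 2 + 2 + 2 + 2 + 2 + 4 + 2 + 2 + 2 + 2 + 2 + 2 + 2 + 4 + 2 = 44
h = 44

44


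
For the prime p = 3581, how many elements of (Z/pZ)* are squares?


For prime p, the number of non-zero quadratic residues is (p-1)/2.
= (3581-1)/2
= 1790

1790


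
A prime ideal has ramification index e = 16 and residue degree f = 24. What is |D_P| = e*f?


|D_P| = e * f
= 16 * 24
= 384

384


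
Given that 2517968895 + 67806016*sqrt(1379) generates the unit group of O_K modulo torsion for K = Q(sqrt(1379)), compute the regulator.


epsilon = 2517968895 + 67806016*sqrt(1379)
= 5.0359e+09
R = ln(5.0359e+09)
= 22.3399

22.3399


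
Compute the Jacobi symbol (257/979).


Compute (257/979) via quadratic reciprocity:
  reciprocity: (257/979) -> +(979/257)
  reduce: (208/257)
  pull out 2: (2/257) = +1  (since 257 mod 8 = 1)
  pull out 2: (2/257) = +1  (since 257 mod 8 = 1)
  pull out 2: (2/257) = +1  (since 257 mod 8 = 1)
  pull out 2: (2/257) = +1  (since 257 mod 8 = 1)
  reciprocity: (13/257) -> +(257/13)
  reduce: (10/13)
  pull out 2: (2/13) = -1  (since 13 mod 8 = 5)
  reciprocity: (5/13) -> +(13/5)
  reduce: (3/5)
  reciprocity: (3/5) -> +(5/3)
  reduce: (2/3)
  pull out 2: (2/3) = -1  (since 3 mod 8 = 3)
  (1/3) = 1
Product of signs = 1

1


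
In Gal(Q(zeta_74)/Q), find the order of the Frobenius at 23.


The Frobenius at p in Gal(Q(zeta_n)/Q) = (Z/nZ)* is the class of p, so its order is ord_74(23), the smallest k >= 1 with 23^k = 1 mod 74.
n = 74 = 2 * 37, phi(74) = 36; the order divides phi(n).
Divisors of 36: 1, 2, 3, 4, 6, 9, 12, 18, 36
Repeated squaring mod 74: 23^1 = 23, 23^2 = 11, 23^4 = 47, 23^8 = 63, 23^16 = 47, 23^32 = 63
Test divisors in increasing order:
  k=1: 23^1 = 23 mod 74
  k=2: 23^2 = 11 mod 74
  k=3: 23^3 = 11 * 23 = 31 mod 74
  k=4: 23^4 = 47 mod 74
  k=6: 23^6 = 47 * 11 = 73 mod 74
  k=9: 23^9 = 63 * 23 = 43 mod 74
  k=12: 23^12 = 63 * 47 = 1 mod 74  <- first divisor giving 1
Order = 12

12


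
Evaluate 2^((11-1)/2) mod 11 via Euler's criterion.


p = 11 is prime and the exponent is (p-1)/2 = 5, so by Euler's criterion 2^5 = (2/11) = +1 or -1 mod 11.
Compute by square-and-multiply:
  5 = 4 + 1 (binary 101)
  Repeated squaring mod 11: 2^1 = 2, 2^2 = 4, 2^4 = 5
  2^5 = 2^4 * 2^1 = 5 * 2 mod 11
    5 * 2 = 10 = 10 mod 11
  2^5 = 10 mod 11
Result 10 = p - 1 = -1 mod 11: 2 is a quadratic non-residue mod 11. As a residue in [0, p-1] the value is 10.
2^5 mod 11 = 10

10


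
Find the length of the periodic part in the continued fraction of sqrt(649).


Run the CF algorithm for sqrt(649).
a_0 = floor(sqrt(649)) = 25; set m_0=0, q_0=1.
Recurrence: m' = q*a - m,  q' = (d - m'^2)/q,  a' = floor((a_0 + m')/q').
  step 1: m=25, q=24, a=2
  step 2: m=23, q=5, a=9
  step 3: m=22, q=33, a=1
  step 4: m=11, q=16, a=2
  step 5: m=21, q=13, a=3
  step 6: m=18, q=25, a=1
  step 7: m=7, q=24, a=1
  step 8: m=17, q=15, a=2
  step 9: m=13, q=32, a=1
  step 10: m=19, q=9, a=4
  step 11: m=17, q=40, a=1
  step 12: m=23, q=3, a=16
  step 13: m=25, q=8, a=6
  step 14: m=23, q=15, a=3
  step 15: m=22, q=11, a=4
  step 16: m=22, q=15, a=3
  step 17: m=23, q=8, a=6
  step 18: m=25, q=3, a=16
  step 19: m=23, q=40, a=1
  step 20: m=17, q=9, a=4
  step 21: m=19, q=32, a=1
  step 22: m=13, q=15, a=2
  step 23: m=17, q=24, a=1
  step 24: m=7, q=25, a=1
  step 25: m=18, q=13, a=3
  step 26: m=21, q=16, a=2
  step 27: m=11, q=33, a=1
  step 28: m=22, q=5, a=9
  step 29: m=23, q=24, a=2
  step 30: m=25, q=1, a=50
a_30 = 2*a_0 = 50, so the period closes here.
sqrt(649) = [25; 2, 9, 1, 2, 3, 1, 1, 2, 1, 4, 1, 16, 6, 3, 4, 3, 6, 16, 1, 4, 1, 2, 1, 1, 3, 2, 1, 9, 2, 50]
Period length = 30

30


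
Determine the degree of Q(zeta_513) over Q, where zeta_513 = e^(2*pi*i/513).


The degree equals Euler's totient phi(513).
513 = 3^3 * 19
phi(513) = 324

324


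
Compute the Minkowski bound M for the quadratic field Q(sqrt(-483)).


d = -483, d mod 4 = 1, so disc(K) = d = -483; |disc(K)| = 483
Imaginary quadratic field, so n = 2, s = r2 = 1, r1 = 0
M = (n!/n^n) * (4/pi)^s * sqrt(|disc(K)|) = (2!/2^2) * (4/pi)^1 * sqrt(483)
= 0.5 * 1.273240 * 21.977261
= 13.9912

13.9912


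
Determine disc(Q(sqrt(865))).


For K = Q(sqrt(d)) with d squarefree: disc(K) = d if d = 1 mod 4, and disc(K) = 4d if d = 2 or 3 mod 4.
Here d = 865, and d mod 4 = 1.
d = 1 mod 4 (O_K = Z[(1+sqrt(d))/2]), so disc(K) = d = 865

865


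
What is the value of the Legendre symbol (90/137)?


p = 137 is prime, so compute (90/137) with the reciprocity algorithm (Jacobi-symbol steps: pull out 2s via (2/n), flip via reciprocity, reduce):
  pull out 2: (2/137) = +1  (since 137 mod 8 = 1)
  reciprocity: (45/137) -> +(137/45)
  reduce: (2/45)
  pull out 2: (2/45) = -1  (since 45 mod 8 = 5)
  (1/45) = 1
Product of signs = -1
(90/137) = -1

-1


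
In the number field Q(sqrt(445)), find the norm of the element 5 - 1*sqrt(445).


N(a + b*sqrt(d)) = a^2 - d*b^2
= (5)^2 - (445)*(-1)^2
= 25 - 445
= -420

-420


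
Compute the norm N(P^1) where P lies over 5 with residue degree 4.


N(P^a) = p^(a*f)
= 5^(1*4)
= 5^4
= 625

625


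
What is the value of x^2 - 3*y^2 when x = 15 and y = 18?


x^2 - d*y^2
= 15^2 - 3*18^2
= 225 - 972
= -747

-747


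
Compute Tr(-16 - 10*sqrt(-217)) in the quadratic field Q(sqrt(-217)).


Tr(a + b*sqrt(d)) = (a + b*sqrt(d)) + (a - b*sqrt(d)) = 2a
= 2 * (-16)
= -32

-32


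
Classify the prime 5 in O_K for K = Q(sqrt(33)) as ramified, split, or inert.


K = Q(sqrt(33)). Since d mod 4 = 1, disc(K) = 33.
Check p | disc: 33 mod 5 = 3.
p does not divide disc. Compute Legendre symbol (d/p):
3^((5-1)/2) mod 5 = -1
(d/p) = -1, so p is inert: (p) stays prime with e=1, f=2, g=1.
Therefore p is inert.

inert


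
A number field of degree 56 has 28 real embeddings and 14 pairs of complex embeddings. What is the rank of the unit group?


By Dirichlet's unit theorem:
rank = r1 + r2 - 1
= 28 + 14 - 1
= 41

41


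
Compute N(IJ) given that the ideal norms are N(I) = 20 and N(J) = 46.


N(IJ) = N(I) * N(J)
= 20 * 46
= 920

920


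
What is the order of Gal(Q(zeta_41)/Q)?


|Gal(Q(zeta_41)/Q)| = phi(41)
= 40

40


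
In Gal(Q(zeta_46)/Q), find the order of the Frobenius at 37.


The Frobenius at p in Gal(Q(zeta_n)/Q) = (Z/nZ)* is the class of p, so its order is ord_46(37), the smallest k >= 1 with 37^k = 1 mod 46.
n = 46 = 2 * 23, phi(46) = 22; the order divides phi(n).
Divisors of 22: 1, 2, 11, 22
Repeated squaring mod 46: 37^1 = 37, 37^2 = 35, 37^4 = 29, 37^8 = 13, 37^16 = 31
Test divisors in increasing order:
  k=1: 37^1 = 37 mod 46
  k=2: 37^2 = 35 mod 46
  k=11: 37^11 = 13 * 35 * 37 = 45 mod 46
  k=22: 37^22 = 31 * 29 * 35 = 1 mod 46  <- first divisor giving 1
Order = 22

22


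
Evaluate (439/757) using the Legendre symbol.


p = 757 is prime, so compute (439/757) with the reciprocity algorithm (Jacobi-symbol steps: pull out 2s via (2/n), flip via reciprocity, reduce):
  reciprocity: (439/757) -> +(757/439)
  reduce: (318/439)
  pull out 2: (2/439) = +1  (since 439 mod 8 = 7)
  reciprocity: (159/439) -> -(439/159)
  reduce: (121/159)
  reciprocity: (121/159) -> +(159/121)
  reduce: (38/121)
  pull out 2: (2/121) = +1  (since 121 mod 8 = 1)
  reciprocity: (19/121) -> +(121/19)
  reduce: (7/19)
  reciprocity: (7/19) -> -(19/7)
  reduce: (5/7)
  reciprocity: (5/7) -> +(7/5)
  reduce: (2/5)
  pull out 2: (2/5) = -1  (since 5 mod 8 = 5)
  (1/5) = 1
Product of signs = -1
(439/757) = -1

-1


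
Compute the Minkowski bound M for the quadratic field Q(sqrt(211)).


d = 211, d mod 4 = 3, so disc(K) = 4d = 844; |disc(K)| = 844
Real quadratic field, so n = 2, s = r2 = 0, r1 = 2
M = (n!/n^n) * (4/pi)^s * sqrt(|disc(K)|) = (2!/2^2) * (4/pi)^0 * sqrt(844)
= 0.5 * 1.000000 * 29.051678
= 14.5258

14.5258


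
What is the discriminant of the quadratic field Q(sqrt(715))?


For K = Q(sqrt(d)) with d squarefree: disc(K) = d if d = 1 mod 4, and disc(K) = 4d if d = 2 or 3 mod 4.
Here d = 715, and d mod 4 = 3.
d = 3 mod 4, not 1 (O_K = Z[sqrt(d)]), so disc(K) = 4d = 4 * (715) = 2860

2860


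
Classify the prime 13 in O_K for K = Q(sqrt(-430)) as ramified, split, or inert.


K = Q(sqrt(-430)). Since d mod 4 = 2, disc(K) = -1720.
Check p | disc: -1720 mod 13 = 9.
p does not divide disc. Compute Legendre symbol (d/p):
12^((13-1)/2) mod 13 = 1
(d/p) = 1, so p splits: (p) = P*P' with e=1, f=1, g=2.
Therefore p is split.

split


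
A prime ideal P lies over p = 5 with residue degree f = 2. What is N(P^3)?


N(P^a) = p^(a*f)
= 5^(3*2)
= 5^6
= 15625

15625


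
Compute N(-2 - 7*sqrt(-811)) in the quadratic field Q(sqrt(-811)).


N(a + b*sqrt(d)) = a^2 - d*b^2
= (-2)^2 - (-811)*(-7)^2
= 4 + 39739
= 39743

39743


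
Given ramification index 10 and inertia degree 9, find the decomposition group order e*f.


|D_P| = e * f
= 10 * 9
= 90

90


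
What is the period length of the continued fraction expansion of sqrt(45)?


Run the CF algorithm for sqrt(45).
a_0 = floor(sqrt(45)) = 6; set m_0=0, q_0=1.
Recurrence: m' = q*a - m,  q' = (d - m'^2)/q,  a' = floor((a_0 + m')/q').
  step 1: m=6, q=9, a=1
  step 2: m=3, q=4, a=2
  step 3: m=5, q=5, a=2
  step 4: m=5, q=4, a=2
  step 5: m=3, q=9, a=1
  step 6: m=6, q=1, a=12
a_6 = 2*a_0 = 12, so the period closes here.
sqrt(45) = [6; 1, 2, 2, 2, 1, 12]
Period length = 6

6


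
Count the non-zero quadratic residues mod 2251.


For prime p, the number of non-zero quadratic residues is (p-1)/2.
= (2251-1)/2
= 1125

1125


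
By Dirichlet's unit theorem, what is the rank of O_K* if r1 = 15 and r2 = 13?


By Dirichlet's unit theorem:
rank = r1 + r2 - 1
= 15 + 13 - 1
= 27

27


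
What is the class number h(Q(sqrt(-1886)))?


K = Q(sqrt(-1886)). d mod 4 = 2, so D = disc(K) = 4d = -7544
h(K) equals the number of primitive reduced positive-definite forms (a, b, c) = a*x^2 + b*x*y + c*y^2 with b^2 - 4ac = D,
where reduced means |b| <= a <= c, with b >= 0 whenever |b| = a or a = c, and primitive means gcd(a, b, c) = 1.
Reduced forces 3a^2 <= |D| = 7544, so 1 <= a <= 50; b must have the parity of D, and c = (b^2 - D)/(4a) must be an integer >= a.
Enumerate a = 1..50, b in [-a, a]:
  a=1: (1, 0, 1886)  [1]
  a=2: (2, 0, 943)  [1]
  a=3: (3, -2, 629), (3, 2, 629)  [2]
  a=4: none
  a=5: (5, -4, 378), (5, 4, 378)  [2]
  a=6: (6, -4, 315), (6, 4, 315)  [2]
  a=7: (7, -4, 270), (7, 4, 270)  [2]
  a=8: none
  a=9: (9, -4, 210), (9, 4, 210)  [2]
  a=10: (10, -4, 189), (10, 4, 189)  [2]
  a=11..12: none
  a=13: (13, -10, 147), (13, 10, 147)  [2]
  a=14: (14, -4, 135), (14, 4, 135)  [2]
  a=15: (15, -14, 129), (15, -4, 126), (15, 4, 126), (15, 14, 129)  [4]
  a=16: none
  a=17: (17, -2, 111), (17, 2, 111)  [2]
  a=18: (18, -4, 105), (18, 4, 105)  [2]
  a=19..20: none
  a=21: (21, -10, 91), (21, -4, 90), (21, 4, 90), (21, 10, 91)  [4]
  a=22: none
  a=23: (23, 0, 82)  [1]
  a=24: none
  a=25: (25, -16, 78), (25, 16, 78)  [2]
  a=26: (26, -16, 75), (26, 16, 75)  [2]
  a=27: (27, -4, 70), (27, 4, 70)  [2]
  a=28: none
  a=29: (29, -24, 70), (29, 24, 70)  [2]
  a=30: (30, -16, 65), (30, -4, 63), (30, 4, 63), (30, 16, 65)  [4]
  a=31: (31, -12, 62), (31, 12, 62)  [2]
  a=32..33: none
  a=34: (34, -32, 63), (34, 32, 63)  [2]
  a=35: (35, -24, 58), (35, -4, 54), (35, 4, 54), (35, 24, 58)  [4]
  a=36: none
  a=37: (37, -2, 51), (37, 2, 51)  [2]
  a=38: none
  a=39: (39, -16, 50), (39, -10, 49), (39, 10, 49), (39, 16, 50)  [4]
  a=40: none
  a=41: (41, 0, 46)  [1]
  a=42: (42, -32, 51), (42, -4, 45), (42, 4, 45), (42, 32, 51)  [4]
  a=43: (43, -14, 45), (43, 14, 45)  [2]
  a=44..50: none
Total reduced forms: 1 + 1 + 2 + 2 + 2 + 2 + 2 + 2 + 2 + 2 + 4 + 2 + 2 + 4 + 1 + 2 + 2 + 2 + 2 + 4 + 2 + 2 + 4 + 2 + 4 + 1 + 4 + 2 = 64
h = 64

64


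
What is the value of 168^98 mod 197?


p = 197 is prime and the exponent is (p-1)/2 = 98, so by Euler's criterion 168^98 = (168/197) = +1 or -1 mod 197.
Compute by square-and-multiply:
  98 = 64 + 32 + 2 (binary 1100010)
  Repeated squaring mod 197: 168^1 = 168, 168^2 = 53, 168^4 = 51, 168^8 = 40, 168^16 = 24, 168^32 = 182, 168^64 = 28
  168^98 = 168^64 * 168^32 * 168^2 = 28 * 182 * 53 mod 197
    28 * 182 = 5096 = 171 mod 197
    171 * 53 = 9063 = 1 mod 197
  168^98 = 1 mod 197
Result 1: 168 is a quadratic residue mod 197.
168^98 mod 197 = 1

1


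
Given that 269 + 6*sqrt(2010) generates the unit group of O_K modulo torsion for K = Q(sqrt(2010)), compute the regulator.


epsilon = 269 + 6*sqrt(2010)
= 537.9981
R = ln(537.9981)
= 6.2879

6.2879
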